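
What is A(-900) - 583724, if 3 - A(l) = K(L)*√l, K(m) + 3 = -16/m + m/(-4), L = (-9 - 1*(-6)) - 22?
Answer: -583721 - 1167*I/10 ≈ -5.8372e+5 - 116.7*I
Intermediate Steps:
L = -25 (L = (-9 + 6) - 22 = -3 - 22 = -25)
K(m) = -3 - 16/m - m/4 (K(m) = -3 + (-16/m + m/(-4)) = -3 + (-16/m + m*(-¼)) = -3 + (-16/m - m/4) = -3 - 16/m - m/4)
A(l) = 3 - 389*√l/100 (A(l) = 3 - (-3 - 16/(-25) - ¼*(-25))*√l = 3 - (-3 - 16*(-1/25) + 25/4)*√l = 3 - (-3 + 16/25 + 25/4)*√l = 3 - 389*√l/100)
A(-900) - 583724 = (3 - 1167*I/10) - 583724 = -583721 - 1167*I/10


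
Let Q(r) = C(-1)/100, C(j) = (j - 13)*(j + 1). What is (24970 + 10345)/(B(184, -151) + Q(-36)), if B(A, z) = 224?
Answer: 5045/32 ≈ 157.66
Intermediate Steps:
C(j) = (1 + j)*(-13 + j) (C(j) = (-13 + j)*(1 + j) = (1 + j)*(-13 + j))
Q(r) = 0 (Q(r) = (-13 + (-1)² - 12*(-1))/100 = (-13 + 1 + 12)*(1/100) = 0*(1/100) = 0)
(24970 + 10345)/(B(184, -151) + Q(-36)) = (24970 + 10345)/(224 + 0) = 35315/224 = 35315*(1/224) = 5045/32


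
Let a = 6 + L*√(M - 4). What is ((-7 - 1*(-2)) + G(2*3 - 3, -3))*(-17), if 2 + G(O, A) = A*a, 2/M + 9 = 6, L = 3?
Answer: 425 + 51*I*√42 ≈ 425.0 + 330.52*I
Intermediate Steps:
M = -⅔ (M = 2/(-9 + 6) = 2/(-3) = 2*(-⅓) = -⅔ ≈ -0.66667)
a = 6 + I*√42 (a = 6 + 3*√(-⅔ - 4) = 6 + 3*√(-14/3) = 6 + 3*(I*√42/3) = 6 + I*√42 ≈ 6.0 + 6.4807*I)
G(O, A) = -2 + A*(6 + I*√42)
((-7 - 1*(-2)) + G(2*3 - 3, -3))*(-17) = ((-7 - 1*(-2)) + (-2 - 3*(6 + I*√42)))*(-17) = ((-7 + 2) + (-2 + (-18 - 3*I*√42)))*(-17) = (-5 + (-20 - 3*I*√42))*(-17) = (-25 - 3*I*√42)*(-17) = 425 + 51*I*√42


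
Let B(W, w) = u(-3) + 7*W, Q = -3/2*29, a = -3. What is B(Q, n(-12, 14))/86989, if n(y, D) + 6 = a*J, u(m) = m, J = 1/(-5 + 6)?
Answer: -615/173978 ≈ -0.0035349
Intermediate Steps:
J = 1 (J = 1/1 = 1)
Q = -87/2 (Q = -3*½*29 = -3/2*29 = -87/2 ≈ -43.500)
n(y, D) = -9 (n(y, D) = -6 - 3*1 = -6 - 3 = -9)
B(W, w) = -3 + 7*W
B(Q, n(-12, 14))/86989 = (-3 + 7*(-87/2))/86989 = (-3 - 609/2)*(1/86989) = -615/2*1/86989 = -615/173978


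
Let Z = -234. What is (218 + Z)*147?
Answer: -2352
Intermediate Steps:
(218 + Z)*147 = (218 - 234)*147 = -16*147 = -2352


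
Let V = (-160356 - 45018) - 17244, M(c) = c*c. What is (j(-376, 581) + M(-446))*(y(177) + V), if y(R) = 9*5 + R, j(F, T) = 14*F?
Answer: -43067430192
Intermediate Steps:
y(R) = 45 + R
M(c) = c²
V = -222618 (V = -205374 - 17244 = -222618)
(j(-376, 581) + M(-446))*(y(177) + V) = (14*(-376) + (-446)²)*((45 + 177) - 222618) = (-5264 + 198916)*(222 - 222618) = 193652*(-222396) = -43067430192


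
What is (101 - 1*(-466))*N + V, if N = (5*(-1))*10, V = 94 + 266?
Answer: -27990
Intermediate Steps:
V = 360
N = -50 (N = -5*10 = -50)
(101 - 1*(-466))*N + V = (101 - 1*(-466))*(-50) + 360 = (101 + 466)*(-50) + 360 = 567*(-50) + 360 = -28350 + 360 = -27990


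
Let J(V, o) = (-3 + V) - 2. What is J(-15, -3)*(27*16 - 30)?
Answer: -8040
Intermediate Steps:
J(V, o) = -5 + V
J(-15, -3)*(27*16 - 30) = (-5 - 15)*(27*16 - 30) = -20*(432 - 30) = -20*402 = -8040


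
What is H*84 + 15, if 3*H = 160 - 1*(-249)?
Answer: 11467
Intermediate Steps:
H = 409/3 (H = (160 - 1*(-249))/3 = (160 + 249)/3 = (1/3)*409 = 409/3 ≈ 136.33)
H*84 + 15 = (409/3)*84 + 15 = 11452 + 15 = 11467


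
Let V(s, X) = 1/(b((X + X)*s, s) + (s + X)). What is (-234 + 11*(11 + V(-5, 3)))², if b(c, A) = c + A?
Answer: 17572864/1369 ≈ 12836.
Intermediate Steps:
b(c, A) = A + c
V(s, X) = 1/(X + 2*s + 2*X*s) (V(s, X) = 1/((s + (X + X)*s) + (s + X)) = 1/((s + (2*X)*s) + (X + s)) = 1/((s + 2*X*s) + (X + s)) = 1/(X + 2*s + 2*X*s))
(-234 + 11*(11 + V(-5, 3)))² = (-234 + 11*(11 + 1/(3 + 2*(-5) + 2*3*(-5))))² = (-234 + 11*(11 + 1/(3 - 10 - 30)))² = (-234 + 11*(11 + 1/(-37)))² = (-234 + 11*(11 - 1/37))² = (-234 + 11*(406/37))² = (-234 + 4466/37)² = (-4192/37)² = 17572864/1369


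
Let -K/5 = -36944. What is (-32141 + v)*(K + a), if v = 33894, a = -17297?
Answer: 293492519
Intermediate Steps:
K = 184720 (K = -5*(-36944) = 184720)
(-32141 + v)*(K + a) = (-32141 + 33894)*(184720 - 17297) = 1753*167423 = 293492519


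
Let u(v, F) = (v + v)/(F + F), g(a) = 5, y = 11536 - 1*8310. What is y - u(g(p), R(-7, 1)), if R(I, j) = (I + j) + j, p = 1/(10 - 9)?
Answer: 3227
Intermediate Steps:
p = 1 (p = 1/1 = 1)
y = 3226 (y = 11536 - 8310 = 3226)
R(I, j) = I + 2*j
u(v, F) = v/F (u(v, F) = (2*v)/((2*F)) = (2*v)*(1/(2*F)) = v/F)
y - u(g(p), R(-7, 1)) = 3226 - 5/(-7 + 2*1) = 3226 - 5/(-7 + 2) = 3226 - 5/(-5) = 3226 - 5*(-1)/5 = 3226 - 1*(-1) = 3226 + 1 = 3227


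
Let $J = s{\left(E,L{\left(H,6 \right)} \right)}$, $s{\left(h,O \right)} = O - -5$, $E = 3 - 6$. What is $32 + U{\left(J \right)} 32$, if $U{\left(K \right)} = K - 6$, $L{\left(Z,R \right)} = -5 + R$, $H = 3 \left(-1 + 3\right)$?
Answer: $32$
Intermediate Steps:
$E = -3$ ($E = 3 - 6 = -3$)
$H = 6$ ($H = 3 \cdot 2 = 6$)
$s{\left(h,O \right)} = 5 + O$ ($s{\left(h,O \right)} = O + 5 = 5 + O$)
$J = 6$ ($J = 5 + \left(-5 + 6\right) = 5 + 1 = 6$)
$U{\left(K \right)} = -6 + K$
$32 + U{\left(J \right)} 32 = 32 + \left(-6 + 6\right) 32 = 32 + 0 \cdot 32 = 32 + 0 = 32$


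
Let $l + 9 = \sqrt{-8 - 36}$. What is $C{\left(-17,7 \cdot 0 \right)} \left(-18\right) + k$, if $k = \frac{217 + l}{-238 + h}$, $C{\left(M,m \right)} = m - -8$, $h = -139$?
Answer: $- \frac{4192}{29} - \frac{2 i \sqrt{11}}{377} \approx -144.55 - 0.017595 i$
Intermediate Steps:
$C{\left(M,m \right)} = 8 + m$ ($C{\left(M,m \right)} = m + 8 = 8 + m$)
$l = -9 + 2 i \sqrt{11}$ ($l = -9 + \sqrt{-8 - 36} = -9 + \sqrt{-44} = -9 + 2 i \sqrt{11} \approx -9.0 + 6.6332 i$)
$k = - \frac{16}{29} - \frac{2 i \sqrt{11}}{377}$ ($k = \frac{217 - \left(9 - 2 i \sqrt{11}\right)}{-238 - 139} = \frac{208 + 2 i \sqrt{11}}{-377} = \left(208 + 2 i \sqrt{11}\right) \left(- \frac{1}{377}\right) = - \frac{16}{29} - \frac{2 i \sqrt{11}}{377} \approx -0.55172 - 0.017595 i$)
$C{\left(-17,7 \cdot 0 \right)} \left(-18\right) + k = \left(8 + 7 \cdot 0\right) \left(-18\right) - \left(\frac{16}{29} + \frac{2 i \sqrt{11}}{377}\right) = \left(8 + 0\right) \left(-18\right) - \left(\frac{16}{29} + \frac{2 i \sqrt{11}}{377}\right) = 8 \left(-18\right) - \left(\frac{16}{29} + \frac{2 i \sqrt{11}}{377}\right) = -144 - \left(\frac{16}{29} + \frac{2 i \sqrt{11}}{377}\right) = - \frac{4192}{29} - \frac{2 i \sqrt{11}}{377}$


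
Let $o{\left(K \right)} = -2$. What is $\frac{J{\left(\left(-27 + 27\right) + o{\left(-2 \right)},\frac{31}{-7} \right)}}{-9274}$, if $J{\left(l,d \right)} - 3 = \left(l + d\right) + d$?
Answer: $\frac{55}{64918} \approx 0.00084722$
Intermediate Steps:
$J{\left(l,d \right)} = 3 + l + 2 d$ ($J{\left(l,d \right)} = 3 + \left(\left(l + d\right) + d\right) = 3 + \left(\left(d + l\right) + d\right) = 3 + \left(l + 2 d\right) = 3 + l + 2 d$)
$\frac{J{\left(\left(-27 + 27\right) + o{\left(-2 \right)},\frac{31}{-7} \right)}}{-9274} = \frac{3 + \left(\left(-27 + 27\right) - 2\right) + 2 \frac{31}{-7}}{-9274} = \left(3 + \left(0 - 2\right) + 2 \cdot 31 \left(- \frac{1}{7}\right)\right) \left(- \frac{1}{9274}\right) = \left(3 - 2 + 2 \left(- \frac{31}{7}\right)\right) \left(- \frac{1}{9274}\right) = \left(3 - 2 - \frac{62}{7}\right) \left(- \frac{1}{9274}\right) = \left(- \frac{55}{7}\right) \left(- \frac{1}{9274}\right) = \frac{55}{64918}$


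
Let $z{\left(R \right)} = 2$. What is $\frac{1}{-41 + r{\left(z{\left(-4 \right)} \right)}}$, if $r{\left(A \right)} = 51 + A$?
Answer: $\frac{1}{12} \approx 0.083333$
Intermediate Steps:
$\frac{1}{-41 + r{\left(z{\left(-4 \right)} \right)}} = \frac{1}{-41 + \left(51 + 2\right)} = \frac{1}{-41 + 53} = \frac{1}{12}$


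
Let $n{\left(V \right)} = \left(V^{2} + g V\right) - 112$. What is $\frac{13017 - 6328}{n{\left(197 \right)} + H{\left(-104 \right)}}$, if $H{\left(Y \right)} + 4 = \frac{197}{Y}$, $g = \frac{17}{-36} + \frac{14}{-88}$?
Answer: $\frac{68869944}{397083125} \approx 0.17344$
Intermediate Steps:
$g = - \frac{125}{198}$ ($g = 17 \left(- \frac{1}{36}\right) + 14 \left(- \frac{1}{88}\right) = - \frac{17}{36} - \frac{7}{44} = - \frac{125}{198} \approx -0.63131$)
$n{\left(V \right)} = -112 + V^{2} - \frac{125 V}{198}$ ($n{\left(V \right)} = \left(V^{2} - \frac{125 V}{198}\right) - 112 = -112 + V^{2} - \frac{125 V}{198}$)
$H{\left(Y \right)} = -4 + \frac{197}{Y}$
$\frac{13017 - 6328}{n{\left(197 \right)} + H{\left(-104 \right)}} = \frac{13017 - 6328}{\left(-112 + 197^{2} - \frac{24625}{198}\right) - \left(4 - \frac{197}{-104}\right)} = \frac{6689}{\left(-112 + 38809 - \frac{24625}{198}\right) + \left(-4 + 197 \left(- \frac{1}{104}\right)\right)} = \frac{6689}{\frac{7637381}{198} - \frac{613}{104}} = \frac{6689}{\frac{397083125}{10296}} = 6689 \cdot \frac{10296}{397083125} = \frac{68869944}{397083125}$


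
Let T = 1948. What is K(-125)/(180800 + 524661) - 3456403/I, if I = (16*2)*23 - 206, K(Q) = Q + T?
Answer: -2438356550593/373894330 ≈ -6521.5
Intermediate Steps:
K(Q) = 1948 + Q (K(Q) = Q + 1948 = 1948 + Q)
I = 530 (I = 32*23 - 206 = 736 - 206 = 530)
K(-125)/(180800 + 524661) - 3456403/I = (1948 - 125)/(180800 + 524661) - 3456403/530 = 1823/705461 - 3456403*1/530 = 1823*(1/705461) - 3456403/530 = 1823/705461 - 3456403/530 = -2438356550593/373894330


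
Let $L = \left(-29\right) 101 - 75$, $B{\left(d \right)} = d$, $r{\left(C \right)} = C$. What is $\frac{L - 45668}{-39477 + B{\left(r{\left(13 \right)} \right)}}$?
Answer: $\frac{6084}{4933} \approx 1.2333$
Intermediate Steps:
$L = -3004$ ($L = -2929 - 75 = -3004$)
$\frac{L - 45668}{-39477 + B{\left(r{\left(13 \right)} \right)}} = \frac{-3004 - 45668}{-39477 + 13} = - \frac{48672}{-39464} = \left(-48672\right) \left(- \frac{1}{39464}\right) = \frac{6084}{4933}$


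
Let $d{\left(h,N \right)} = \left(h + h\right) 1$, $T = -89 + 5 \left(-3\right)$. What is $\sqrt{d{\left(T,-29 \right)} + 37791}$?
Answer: $7 \sqrt{767} \approx 193.86$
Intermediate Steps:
$T = -104$ ($T = -89 - 15 = -104$)
$d{\left(h,N \right)} = 2 h$ ($d{\left(h,N \right)} = 2 h 1 = 2 h$)
$\sqrt{d{\left(T,-29 \right)} + 37791} = \sqrt{2 \left(-104\right) + 37791} = \sqrt{-208 + 37791} = \sqrt{37583} = 7 \sqrt{767}$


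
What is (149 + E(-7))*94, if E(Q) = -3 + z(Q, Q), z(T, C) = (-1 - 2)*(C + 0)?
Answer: 15698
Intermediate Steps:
z(T, C) = -3*C
E(Q) = -3 - 3*Q
(149 + E(-7))*94 = (149 + (-3 - 3*(-7)))*94 = (149 + (-3 + 21))*94 = (149 + 18)*94 = 167*94 = 15698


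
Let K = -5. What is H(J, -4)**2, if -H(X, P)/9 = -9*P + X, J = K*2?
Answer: 54756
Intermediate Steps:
J = -10 (J = -5*2 = -10)
H(X, P) = -9*X + 81*P (H(X, P) = -9*(-9*P + X) = -9*(X - 9*P) = -9*X + 81*P)
H(J, -4)**2 = (-9*(-10) + 81*(-4))**2 = (90 - 324)**2 = (-234)**2 = 54756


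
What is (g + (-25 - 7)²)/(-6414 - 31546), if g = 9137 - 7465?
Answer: -337/4745 ≈ -0.071022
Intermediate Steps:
g = 1672
(g + (-25 - 7)²)/(-6414 - 31546) = (1672 + (-25 - 7)²)/(-6414 - 31546) = (1672 + (-32)²)/(-37960) = (1672 + 1024)*(-1/37960) = 2696*(-1/37960) = -337/4745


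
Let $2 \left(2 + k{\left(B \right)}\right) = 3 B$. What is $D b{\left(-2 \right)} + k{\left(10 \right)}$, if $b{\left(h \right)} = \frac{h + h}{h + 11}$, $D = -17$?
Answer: $\frac{185}{9} \approx 20.556$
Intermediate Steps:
$k{\left(B \right)} = -2 + \frac{3 B}{2}$
$b{\left(h \right)} = \frac{2 h}{11 + h}$
$D b{\left(-2 \right)} + k{\left(10 \right)} = - 17 \cdot 2 \left(-2\right) \frac{1}{11 - 2} + \left(-2 + \frac{3}{2} \cdot 10\right) = - 17 \cdot 2 \left(-2\right) \frac{1}{9} + \left(-2 + 15\right) = - 17 \cdot 2 \left(-2\right) \frac{1}{9} + 13 = \left(-17\right) \left(- \frac{4}{9}\right) + 13 = \frac{68}{9} + 13 = \frac{185}{9}$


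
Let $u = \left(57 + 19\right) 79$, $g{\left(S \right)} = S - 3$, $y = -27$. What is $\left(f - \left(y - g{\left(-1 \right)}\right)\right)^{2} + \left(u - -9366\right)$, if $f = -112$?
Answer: $23291$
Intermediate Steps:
$g{\left(S \right)} = -3 + S$
$u = 6004$ ($u = 76 \cdot 79 = 6004$)
$\left(f - \left(y - g{\left(-1 \right)}\right)\right)^{2} + \left(u - -9366\right) = \left(-112 - -23\right)^{2} + \left(6004 - -9366\right) = \left(-112 + \left(-4 + 27\right)\right)^{2} + \left(6004 + 9366\right) = \left(-112 + 23\right)^{2} + 15370 = \left(-89\right)^{2} + 15370 = 7921 + 15370 = 23291$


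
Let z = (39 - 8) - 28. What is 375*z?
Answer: 1125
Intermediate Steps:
z = 3 (z = 31 - 28 = 3)
375*z = 375*3 = 1125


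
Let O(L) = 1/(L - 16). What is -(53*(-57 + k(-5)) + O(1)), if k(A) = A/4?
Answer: 185239/60 ≈ 3087.3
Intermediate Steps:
k(A) = A/4 (k(A) = A*(¼) = A/4)
O(L) = 1/(-16 + L)
-(53*(-57 + k(-5)) + O(1)) = -(53*(-57 + (¼)*(-5)) + 1/(-16 + 1)) = -(53*(-57 - 5/4) + 1/(-15)) = -(53*(-233/4) - 1/15) = -(-12349/4 - 1/15) = -1*(-185239/60) = 185239/60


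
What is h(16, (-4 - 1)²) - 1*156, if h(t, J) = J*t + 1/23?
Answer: 5613/23 ≈ 244.04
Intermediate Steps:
h(t, J) = 1/23 + J*t (h(t, J) = J*t + 1/23 = 1/23 + J*t)
h(16, (-4 - 1)²) - 1*156 = (1/23 + (-4 - 1)²*16) - 1*156 = (1/23 + (-5)²*16) - 156 = (1/23 + 25*16) - 156 = (1/23 + 400) - 156 = 9201/23 - 156 = 5613/23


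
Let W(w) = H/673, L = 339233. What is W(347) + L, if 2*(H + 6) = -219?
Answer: 456607387/1346 ≈ 3.3923e+5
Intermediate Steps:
H = -231/2 (H = -6 + (½)*(-219) = -6 - 219/2 = -231/2 ≈ -115.50)
W(w) = -231/1346 (W(w) = -231/2/673 = -231/2*1/673 = -231/1346)
W(347) + L = -231/1346 + 339233 = 456607387/1346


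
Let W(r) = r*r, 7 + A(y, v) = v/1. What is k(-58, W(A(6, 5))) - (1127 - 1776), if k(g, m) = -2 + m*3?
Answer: 659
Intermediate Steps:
A(y, v) = -7 + v (A(y, v) = -7 + v/1 = -7 + v*1 = -7 + v)
W(r) = r**2
k(g, m) = -2 + 3*m
k(-58, W(A(6, 5))) - (1127 - 1776) = (-2 + 3*(-7 + 5)**2) - (1127 - 1776) = (-2 + 3*(-2)**2) - 1*(-649) = (-2 + 3*4) + 649 = (-2 + 12) + 649 = 10 + 649 = 659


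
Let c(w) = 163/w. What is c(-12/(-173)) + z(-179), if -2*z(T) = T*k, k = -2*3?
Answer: 21755/12 ≈ 1812.9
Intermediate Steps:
k = -6
z(T) = 3*T (z(T) = -T*(-6)/2 = -(-3)*T = 3*T)
c(-12/(-173)) + z(-179) = 163/((-12/(-173))) + 3*(-179) = 163/((-12*(-1/173))) - 537 = 163/(12/173) - 537 = 163*(173/12) - 537 = 28199/12 - 537 = 21755/12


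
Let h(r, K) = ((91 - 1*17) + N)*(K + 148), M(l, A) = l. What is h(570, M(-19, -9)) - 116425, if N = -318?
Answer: -147901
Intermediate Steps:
h(r, K) = -36112 - 244*K (h(r, K) = ((91 - 1*17) - 318)*(K + 148) = ((91 - 17) - 318)*(148 + K) = (74 - 318)*(148 + K) = -244*(148 + K) = -36112 - 244*K)
h(570, M(-19, -9)) - 116425 = (-36112 - 244*(-19)) - 116425 = (-36112 + 4636) - 116425 = -31476 - 116425 = -147901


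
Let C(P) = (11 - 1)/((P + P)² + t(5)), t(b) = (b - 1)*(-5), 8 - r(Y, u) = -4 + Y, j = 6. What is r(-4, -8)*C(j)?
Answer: 40/31 ≈ 1.2903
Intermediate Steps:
r(Y, u) = 12 - Y (r(Y, u) = 8 - (-4 + Y) = 8 + (4 - Y) = 12 - Y)
t(b) = 5 - 5*b (t(b) = (-1 + b)*(-5) = 5 - 5*b)
C(P) = 10/(-20 + 4*P²) (C(P) = (11 - 1)/((P + P)² + (5 - 5*5)) = 10/((2*P)² + (5 - 25)) = 10/(4*P² - 20) = 10/(-20 + 4*P²))
r(-4, -8)*C(j) = (12 - 1*(-4))*(5/(2*(-5 + 6²))) = (12 + 4)*(5/(2*(-5 + 36))) = 16*((5/2)/31) = 16*((5/2)*(1/31)) = 16*(5/62) = 40/31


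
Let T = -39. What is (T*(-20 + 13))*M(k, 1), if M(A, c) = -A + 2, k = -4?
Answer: 1638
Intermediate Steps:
M(A, c) = 2 - A
(T*(-20 + 13))*M(k, 1) = (-39*(-20 + 13))*(2 - 1*(-4)) = (-39*(-7))*(2 + 4) = 273*6 = 1638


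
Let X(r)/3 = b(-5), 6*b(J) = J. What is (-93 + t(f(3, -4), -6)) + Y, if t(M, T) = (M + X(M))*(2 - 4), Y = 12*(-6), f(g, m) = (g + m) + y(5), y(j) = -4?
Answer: -150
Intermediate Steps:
b(J) = J/6
X(r) = -5/2 (X(r) = 3*((⅙)*(-5)) = 3*(-⅚) = -5/2)
f(g, m) = -4 + g + m (f(g, m) = (g + m) - 4 = -4 + g + m)
Y = -72
t(M, T) = 5 - 2*M (t(M, T) = (M - 5/2)*(2 - 4) = (-5/2 + M)*(-2) = 5 - 2*M)
(-93 + t(f(3, -4), -6)) + Y = (-93 + (5 - 2*(-4 + 3 - 4))) - 72 = (-93 + (5 - 2*(-5))) - 72 = (-93 + (5 + 10)) - 72 = (-93 + 15) - 72 = -78 - 72 = -150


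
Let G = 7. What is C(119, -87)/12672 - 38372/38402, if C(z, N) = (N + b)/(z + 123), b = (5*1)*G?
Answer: -14709311629/14720561856 ≈ -0.99924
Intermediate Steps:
b = 35 (b = (5*1)*7 = 5*7 = 35)
C(z, N) = (35 + N)/(123 + z) (C(z, N) = (N + 35)/(z + 123) = (35 + N)/(123 + z))
C(119, -87)/12672 - 38372/38402 = ((35 - 87)/(123 + 119))/12672 - 38372/38402 = (-52/242)*(1/12672) - 38372*1/38402 = ((1/242)*(-52))*(1/12672) - 19186/19201 = -26/121*1/12672 - 19186/19201 = -13/766656 - 19186/19201 = -14709311629/14720561856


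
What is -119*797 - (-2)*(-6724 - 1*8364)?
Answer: -125019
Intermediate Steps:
-119*797 - (-2)*(-6724 - 1*8364) = -94843 - (-2)*(-6724 - 8364) = -94843 - (-2)*(-15088) = -94843 - 1*30176 = -94843 - 30176 = -125019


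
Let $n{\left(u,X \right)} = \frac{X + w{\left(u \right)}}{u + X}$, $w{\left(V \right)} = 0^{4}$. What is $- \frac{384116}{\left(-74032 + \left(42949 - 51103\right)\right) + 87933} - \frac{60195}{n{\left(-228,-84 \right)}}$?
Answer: $- \frac{1285306586}{5747} \approx -2.2365 \cdot 10^{5}$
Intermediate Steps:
$w{\left(V \right)} = 0$
$n{\left(u,X \right)} = \frac{X}{X + u}$ ($n{\left(u,X \right)} = \frac{X + 0}{u + X} = \frac{X}{X + u}$)
$- \frac{384116}{\left(-74032 + \left(42949 - 51103\right)\right) + 87933} - \frac{60195}{n{\left(-228,-84 \right)}} = - \frac{384116}{\left(-74032 + \left(42949 - 51103\right)\right) + 87933} - \frac{60195}{\left(-84\right) \frac{1}{-84 - 228}} = - \frac{384116}{\left(-74032 - 8154\right) + 87933} - \frac{60195}{\left(-84\right) \frac{1}{-312}} = - \frac{384116}{-82186 + 87933} - \frac{60195}{\left(-84\right) \left(- \frac{1}{312}\right)} = - \frac{384116}{5747} - \frac{60195}{\frac{7}{26}} = \left(-384116\right) \frac{1}{5747} - \frac{1565070}{7} = - \frac{384116}{5747} - \frac{1565070}{7} = - \frac{1285306586}{5747}$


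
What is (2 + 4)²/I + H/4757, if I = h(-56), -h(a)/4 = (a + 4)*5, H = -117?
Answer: 12393/1236820 ≈ 0.010020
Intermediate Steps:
h(a) = -80 - 20*a (h(a) = -4*(a + 4)*5 = -4*(4 + a)*5 = -4*(20 + 5*a) = -80 - 20*a)
I = 1040 (I = -80 - 20*(-56) = -80 + 1120 = 1040)
(2 + 4)²/I + H/4757 = (2 + 4)²/1040 - 117/4757 = 6²*(1/1040) - 117*1/4757 = 36*(1/1040) - 117/4757 = 9/260 - 117/4757 = 12393/1236820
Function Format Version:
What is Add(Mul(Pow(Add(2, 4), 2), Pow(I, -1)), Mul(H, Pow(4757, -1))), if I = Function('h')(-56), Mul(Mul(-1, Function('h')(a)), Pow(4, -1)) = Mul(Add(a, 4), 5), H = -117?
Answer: Rational(12393, 1236820) ≈ 0.010020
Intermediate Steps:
Function('h')(a) = Add(-80, Mul(-20, a)) (Function('h')(a) = Mul(-4, Mul(Add(a, 4), 5)) = Mul(-4, Mul(Add(4, a), 5)) = Mul(-4, Add(20, Mul(5, a))) = Add(-80, Mul(-20, a)))
I = 1040 (I = Add(-80, Mul(-20, -56)) = Add(-80, 1120) = 1040)
Add(Mul(Pow(Add(2, 4), 2), Pow(I, -1)), Mul(H, Pow(4757, -1))) = Add(Mul(Pow(Add(2, 4), 2), Pow(1040, -1)), Mul(-117, Pow(4757, -1))) = Add(Mul(Pow(6, 2), Rational(1, 1040)), Mul(-117, Rational(1, 4757))) = Add(Mul(36, Rational(1, 1040)), Rational(-117, 4757)) = Add(Rational(9, 260), Rational(-117, 4757)) = Rational(12393, 1236820)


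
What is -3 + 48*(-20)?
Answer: -963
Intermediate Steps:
-3 + 48*(-20) = -3 - 960 = -963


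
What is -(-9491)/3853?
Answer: 9491/3853 ≈ 2.4633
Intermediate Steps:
-(-9491)/3853 = -1*(-9491/3853) = 9491/3853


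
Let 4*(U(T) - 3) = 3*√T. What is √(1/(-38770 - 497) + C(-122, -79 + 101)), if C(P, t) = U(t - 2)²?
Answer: √(13877058149 + 6167589156*√5)/26178 ≈ 6.3541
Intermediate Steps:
U(T) = 3 + 3*√T/4 (U(T) = 3 + (3*√T)/4 = 3 + 3*√T/4)
C(P, t) = (3 + 3*√(-2 + t)/4)² (C(P, t) = (3 + 3*√(t - 2)/4)² = (3 + 3*√(-2 + t)/4)²)
√(1/(-38770 - 497) + C(-122, -79 + 101)) = √(1/(-38770 - 497) + 9*(4 + √(-2 + (-79 + 101)))²/16) = √(1/(-39267) + 9*(4 + √(-2 + 22))²/16) = √(-1/39267 + 9*(4 + √20)²/16) = √(-1/39267 + 9*(4 + 2*√5)²/16)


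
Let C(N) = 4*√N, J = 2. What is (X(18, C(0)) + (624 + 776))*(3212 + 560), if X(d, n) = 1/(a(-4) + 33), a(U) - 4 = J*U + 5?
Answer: 89775486/17 ≈ 5.2809e+6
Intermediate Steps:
a(U) = 9 + 2*U (a(U) = 4 + (2*U + 5) = 4 + (5 + 2*U) = 9 + 2*U)
X(d, n) = 1/34 (X(d, n) = 1/((9 + 2*(-4)) + 33) = 1/((9 - 8) + 33) = 1/(1 + 33) = 1/34)
(X(18, C(0)) + (624 + 776))*(3212 + 560) = (1/34 + (624 + 776))*(3212 + 560) = (1/34 + 1400)*3772 = (47601/34)*3772 = 89775486/17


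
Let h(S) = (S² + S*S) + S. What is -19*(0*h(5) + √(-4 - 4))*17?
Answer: -646*I*√2 ≈ -913.58*I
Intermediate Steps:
h(S) = S + 2*S² (h(S) = (S² + S²) + S = 2*S² + S = S + 2*S²)
-19*(0*h(5) + √(-4 - 4))*17 = -19*(0*(5*(1 + 2*5)) + √(-4 - 4))*17 = -19*(0*(5*(1 + 10)) + √(-8))*17 = -19*(0*(5*11) + 2*I*√2)*17 = -19*(0*55 + 2*I*√2)*17 = -19*(0 + 2*I*√2)*17 = -38*I*√2*17 = -646*I*√2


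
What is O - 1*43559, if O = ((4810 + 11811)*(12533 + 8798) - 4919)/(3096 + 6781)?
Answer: -75694611/9877 ≈ -7663.7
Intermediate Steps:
O = 354537632/9877 (O = (16621*21331 - 4919)/9877 = (354542551 - 4919)*(1/9877) = 354537632*(1/9877) = 354537632/9877 ≈ 35895.)
O - 1*43559 = 354537632/9877 - 1*43559 = 354537632/9877 - 43559 = -75694611/9877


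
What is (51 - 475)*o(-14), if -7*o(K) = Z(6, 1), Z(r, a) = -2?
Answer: -848/7 ≈ -121.14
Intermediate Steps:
o(K) = 2/7 (o(K) = -1/7*(-2) = 2/7)
(51 - 475)*o(-14) = (51 - 475)*(2/7) = -424*2/7 = -848/7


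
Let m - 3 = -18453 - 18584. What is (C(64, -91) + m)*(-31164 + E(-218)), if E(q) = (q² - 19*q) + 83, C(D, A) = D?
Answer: -761027450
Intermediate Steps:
m = -37034 (m = 3 + (-18453 - 18584) = 3 - 37037 = -37034)
E(q) = 83 + q² - 19*q
(C(64, -91) + m)*(-31164 + E(-218)) = (64 - 37034)*(-31164 + (83 + (-218)² - 19*(-218))) = -36970*(-31164 + (83 + 47524 + 4142)) = -36970*(-31164 + 51749) = -36970*20585 = -761027450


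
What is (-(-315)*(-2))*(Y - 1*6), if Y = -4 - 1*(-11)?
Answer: -630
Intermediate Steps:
Y = 7 (Y = -4 + 11 = 7)
(-(-315)*(-2))*(Y - 1*6) = (-(-315)*(-2))*(7 - 1*6) = (-35*18)*(7 - 6) = -630*1 = -630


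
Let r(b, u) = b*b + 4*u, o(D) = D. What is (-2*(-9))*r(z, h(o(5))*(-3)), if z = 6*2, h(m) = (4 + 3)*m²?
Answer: -35208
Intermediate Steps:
h(m) = 7*m²
z = 12
r(b, u) = b² + 4*u
(-2*(-9))*r(z, h(o(5))*(-3)) = (-2*(-9))*(12² + 4*((7*5²)*(-3))) = 18*(144 + 4*((7*25)*(-3))) = 18*(144 + 4*(175*(-3))) = 18*(144 + 4*(-525)) = 18*(144 - 2100) = 18*(-1956) = -35208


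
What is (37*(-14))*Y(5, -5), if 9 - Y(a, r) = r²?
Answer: 8288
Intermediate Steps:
Y(a, r) = 9 - r²
(37*(-14))*Y(5, -5) = (37*(-14))*(9 - 1*(-5)²) = -518*(9 - 1*25) = -518*(9 - 25) = -518*(-16) = 8288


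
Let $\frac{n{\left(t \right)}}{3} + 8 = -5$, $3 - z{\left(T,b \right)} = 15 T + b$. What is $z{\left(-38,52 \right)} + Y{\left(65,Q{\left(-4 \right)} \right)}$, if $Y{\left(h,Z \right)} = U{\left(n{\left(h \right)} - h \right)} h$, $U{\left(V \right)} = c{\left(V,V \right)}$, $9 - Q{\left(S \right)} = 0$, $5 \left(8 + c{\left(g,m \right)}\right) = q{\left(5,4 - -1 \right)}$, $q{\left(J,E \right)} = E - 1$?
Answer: $53$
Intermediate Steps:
$z{\left(T,b \right)} = 3 - b - 15 T$ ($z{\left(T,b \right)} = 3 - \left(15 T + b\right) = 3 - \left(b + 15 T\right) = 3 - b - 15 T$)
$q{\left(J,E \right)} = -1 + E$
$c{\left(g,m \right)} = - \frac{36}{5}$ ($c{\left(g,m \right)} = -8 + \frac{-1 + \left(4 - -1\right)}{5} = -8 + \frac{-1 + \left(4 + 1\right)}{5} = -8 + \frac{-1 + 5}{5} = -8 + \frac{1}{5} \cdot 4 = -8 + \frac{4}{5} = - \frac{36}{5}$)
$n{\left(t \right)} = -39$ ($n{\left(t \right)} = -24 + 3 \left(-5\right) = -24 - 15 = -39$)
$Q{\left(S \right)} = 9$ ($Q{\left(S \right)} = 9 - 0 = 9 + 0 = 9$)
$U{\left(V \right)} = - \frac{36}{5}$
$Y{\left(h,Z \right)} = - \frac{36 h}{5}$
$z{\left(-38,52 \right)} + Y{\left(65,Q{\left(-4 \right)} \right)} = \left(3 - 52 - -570\right) - 468 = \left(3 - 52 + 570\right) - 468 = 521 - 468 = 53$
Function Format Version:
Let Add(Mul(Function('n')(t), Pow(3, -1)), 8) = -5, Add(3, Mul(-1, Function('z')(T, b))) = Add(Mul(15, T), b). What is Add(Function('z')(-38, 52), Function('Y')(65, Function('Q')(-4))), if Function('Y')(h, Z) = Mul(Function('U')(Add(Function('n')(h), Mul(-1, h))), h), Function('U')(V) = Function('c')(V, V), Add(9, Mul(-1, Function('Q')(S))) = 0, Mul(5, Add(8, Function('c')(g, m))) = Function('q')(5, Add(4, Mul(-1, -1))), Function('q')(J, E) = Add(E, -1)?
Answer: 53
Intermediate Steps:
Function('z')(T, b) = Add(3, Mul(-1, b), Mul(-15, T)) (Function('z')(T, b) = Add(3, Mul(-1, Add(Mul(15, T), b))) = Add(3, Mul(-1, Add(b, Mul(15, T)))) = Add(3, Add(Mul(-1, b), Mul(-15, T))) = Add(3, Mul(-1, b), Mul(-15, T)))
Function('q')(J, E) = Add(-1, E)
Function('c')(g, m) = Rational(-36, 5) (Function('c')(g, m) = Add(-8, Mul(Rational(1, 5), Add(-1, Add(4, Mul(-1, -1))))) = Add(-8, Mul(Rational(1, 5), Add(-1, Add(4, 1)))) = Add(-8, Mul(Rational(1, 5), Add(-1, 5))) = Add(-8, Mul(Rational(1, 5), 4)) = Add(-8, Rational(4, 5)) = Rational(-36, 5))
Function('n')(t) = -39 (Function('n')(t) = Add(-24, Mul(3, -5)) = Add(-24, -15) = -39)
Function('Q')(S) = 9 (Function('Q')(S) = Add(9, Mul(-1, 0)) = Add(9, 0) = 9)
Function('U')(V) = Rational(-36, 5)
Function('Y')(h, Z) = Mul(Rational(-36, 5), h)
Add(Function('z')(-38, 52), Function('Y')(65, Function('Q')(-4))) = Add(Add(3, Mul(-1, 52), Mul(-15, -38)), Mul(Rational(-36, 5), 65)) = Add(Add(3, -52, 570), -468) = Add(521, -468) = 53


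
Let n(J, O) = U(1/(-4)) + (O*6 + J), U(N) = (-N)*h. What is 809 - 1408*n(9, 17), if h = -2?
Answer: -154775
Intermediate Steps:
U(N) = 2*N (U(N) = -N*(-2) = 2*N)
n(J, O) = -½ + J + 6*O (n(J, O) = 2/(-4) + (O*6 + J) = 2*(-¼) + (6*O + J) = -½ + (J + 6*O) = -½ + J + 6*O)
809 - 1408*n(9, 17) = 809 - 1408*(-½ + 9 + 6*17) = 809 - 1408*(-½ + 9 + 102) = 809 - 1408*221/2 = 809 - 155584 = -154775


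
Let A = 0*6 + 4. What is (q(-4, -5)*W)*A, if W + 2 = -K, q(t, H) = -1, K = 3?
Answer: 20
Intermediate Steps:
A = 4 (A = 0 + 4 = 4)
W = -5 (W = -2 - 1*3 = -2 - 3 = -5)
(q(-4, -5)*W)*A = -1*(-5)*4 = 5*4 = 20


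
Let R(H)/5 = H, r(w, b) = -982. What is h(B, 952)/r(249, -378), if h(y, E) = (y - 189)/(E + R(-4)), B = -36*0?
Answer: 189/915224 ≈ 0.00020651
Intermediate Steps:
R(H) = 5*H
B = 0
h(y, E) = (-189 + y)/(-20 + E) (h(y, E) = (y - 189)/(E + 5*(-4)) = (-189 + y)/(E - 20) = (-189 + y)/(-20 + E))
h(B, 952)/r(249, -378) = ((-189 + 0)/(-20 + 952))/(-982) = (-189/932)*(-1/982) = ((1/932)*(-189))*(-1/982) = -189/932*(-1/982) = 189/915224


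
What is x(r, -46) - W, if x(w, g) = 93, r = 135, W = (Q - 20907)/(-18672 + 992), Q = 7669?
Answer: 815501/8840 ≈ 92.251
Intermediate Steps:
W = 6619/8840 (W = (7669 - 20907)/(-18672 + 992) = -13238/(-17680) = -13238*(-1/17680) = 6619/8840 ≈ 0.74876)
x(r, -46) - W = 93 - 1*6619/8840 = 93 - 6619/8840 = 815501/8840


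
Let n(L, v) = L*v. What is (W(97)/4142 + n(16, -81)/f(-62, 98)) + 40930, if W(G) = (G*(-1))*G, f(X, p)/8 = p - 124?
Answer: 2204129965/53846 ≈ 40934.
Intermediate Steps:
f(X, p) = -992 + 8*p (f(X, p) = 8*(p - 124) = 8*(-124 + p) = -992 + 8*p)
W(G) = -G² (W(G) = (-G)*G = -G²)
(W(97)/4142 + n(16, -81)/f(-62, 98)) + 40930 = (-1*97²/4142 + (16*(-81))/(-992 + 8*98)) + 40930 = (-1*9409*(1/4142) - 1296/(-992 + 784)) + 40930 = (-9409*1/4142 - 1296/(-208)) + 40930 = (-9409/4142 - 1296*(-1/208)) + 40930 = (-9409/4142 + 81/13) + 40930 = 213185/53846 + 40930 = 2204129965/53846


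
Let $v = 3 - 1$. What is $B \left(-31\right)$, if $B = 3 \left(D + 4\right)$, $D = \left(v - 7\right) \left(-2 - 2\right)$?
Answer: $-2232$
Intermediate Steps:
$v = 2$ ($v = 3 - 1 = 2$)
$D = 20$ ($D = \left(2 - 7\right) \left(-2 - 2\right) = \left(-5\right) \left(-4\right) = 20$)
$B = 72$ ($B = 3 \left(20 + 4\right) = 3 \cdot 24 = 72$)
$B \left(-31\right) = 72 \left(-31\right) = -2232$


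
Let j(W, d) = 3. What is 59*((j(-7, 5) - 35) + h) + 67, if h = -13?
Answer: -2588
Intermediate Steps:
59*((j(-7, 5) - 35) + h) + 67 = 59*((3 - 35) - 13) + 67 = 59*(-32 - 13) + 67 = 59*(-45) + 67 = -2655 + 67 = -2588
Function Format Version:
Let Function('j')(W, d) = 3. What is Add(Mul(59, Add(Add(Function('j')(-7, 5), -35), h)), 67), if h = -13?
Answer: -2588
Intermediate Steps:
Add(Mul(59, Add(Add(Function('j')(-7, 5), -35), h)), 67) = Add(Mul(59, Add(Add(3, -35), -13)), 67) = Add(Mul(59, Add(-32, -13)), 67) = Add(Mul(59, -45), 67) = Add(-2655, 67) = -2588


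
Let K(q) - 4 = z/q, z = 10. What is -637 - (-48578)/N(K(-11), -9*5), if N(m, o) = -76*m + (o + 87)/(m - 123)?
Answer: -1439569994/1706689 ≈ -843.49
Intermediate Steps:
K(q) = 4 + 10/q
N(m, o) = -76*m + (87 + o)/(-123 + m)
-637 - (-48578)/N(K(-11), -9*5) = -637 - (-48578)/((87 - 9*5 - 76*(4 + 10/(-11))² + 9348*(4 + 10/(-11)))/(-123 + (4 + 10/(-11)))) = -637 - (-48578)/((87 - 45 - 76*(4 + 10*(-1/11))² + 9348*(4 + 10*(-1/11)))/(-123 + (4 + 10*(-1/11)))) = -637 - (-48578)/((87 - 45 - 76*(4 - 10/11)² + 9348*(4 - 10/11))/(-123 + (4 - 10/11))) = -637 - (-48578)/((87 - 45 - 76*(34/11)² + 9348*(34/11))/(-123 + 34/11)) = -637 - (-48578)/((87 - 45 - 76*1156/121 + 317832/11)/(-1319/11)) = -637 - (-48578)/((-11*(87 - 45 - 87856/121 + 317832/11)/1319)) = -637 - (-48578)/((-11/1319*3413378/121)) = -637 - (-48578)/(-3413378/14509) = -637 - (-48578)*(-14509)/3413378 = -637 - 1*352409101/1706689 = -637 - 352409101/1706689 = -1439569994/1706689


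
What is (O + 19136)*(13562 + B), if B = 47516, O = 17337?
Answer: 2227697894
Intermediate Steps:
(O + 19136)*(13562 + B) = (17337 + 19136)*(13562 + 47516) = 36473*61078 = 2227697894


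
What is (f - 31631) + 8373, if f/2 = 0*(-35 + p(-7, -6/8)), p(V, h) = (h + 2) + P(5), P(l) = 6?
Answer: -23258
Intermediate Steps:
p(V, h) = 8 + h (p(V, h) = (h + 2) + 6 = (2 + h) + 6 = 8 + h)
f = 0 (f = 2*(0*(-35 + (8 - 6/8))) = 2*(0*(-35 + (8 - 6*⅛))) = 2*(0*(-35 + (8 - ¾))) = 2*(0*(-35 + 29/4)) = 2*(0*(-111/4)) = 2*0 = 0)
(f - 31631) + 8373 = (0 - 31631) + 8373 = -31631 + 8373 = -23258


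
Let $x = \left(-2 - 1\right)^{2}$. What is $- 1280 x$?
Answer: $-11520$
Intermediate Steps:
$x = 9$ ($x = \left(-3\right)^{2} = 9$)
$- 1280 x = \left(-1280\right) 9 = -11520$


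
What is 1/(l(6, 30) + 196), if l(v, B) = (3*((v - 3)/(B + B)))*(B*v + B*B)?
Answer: 1/358 ≈ 0.0027933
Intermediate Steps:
l(v, B) = 3*(-3 + v)*(B**2 + B*v)/(2*B) (l(v, B) = (3*((-3 + v)/((2*B))))*(B*v + B**2) = (3*((-3 + v)*(1/(2*B))))*(B**2 + B*v) = (3*((-3 + v)/(2*B)))*(B**2 + B*v) = (3*(-3 + v)/(2*B))*(B**2 + B*v) = 3*(-3 + v)*(B**2 + B*v)/(2*B))
1/(l(6, 30) + 196) = 1/((-9/2*30 - 9/2*6 + (3/2)*6**2 + (3/2)*30*6) + 196) = 1/((-135 - 27 + (3/2)*36 + 270) + 196) = 1/((-135 - 27 + 54 + 270) + 196) = 1/(162 + 196) = 1/358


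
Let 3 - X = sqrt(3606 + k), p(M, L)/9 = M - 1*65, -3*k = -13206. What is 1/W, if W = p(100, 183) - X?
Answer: 3/859 - sqrt(2002)/44668 ≈ 0.0024907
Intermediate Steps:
k = 4402 (k = -1/3*(-13206) = 4402)
p(M, L) = -585 + 9*M (p(M, L) = 9*(M - 1*65) = 9*(M - 65) = 9*(-65 + M) = -585 + 9*M)
X = 3 - 2*sqrt(2002) (X = 3 - sqrt(3606 + 4402) = 3 - sqrt(8008) = 3 - 2*sqrt(2002) ≈ -86.487)
W = 312 + 2*sqrt(2002) (W = (-585 + 9*100) - (3 - 2*sqrt(2002)) = (-585 + 900) + (-3 + 2*sqrt(2002)) = 315 + (-3 + 2*sqrt(2002)) = 312 + 2*sqrt(2002) ≈ 401.49)
1/W = 1/(312 + 2*sqrt(2002))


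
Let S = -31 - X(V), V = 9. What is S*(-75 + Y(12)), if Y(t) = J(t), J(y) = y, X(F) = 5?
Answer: 2268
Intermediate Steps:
S = -36 (S = -31 - 1*5 = -31 - 5 = -36)
Y(t) = t
S*(-75 + Y(12)) = -36*(-75 + 12) = -36*(-63) = 2268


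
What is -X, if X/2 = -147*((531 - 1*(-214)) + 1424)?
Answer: 637686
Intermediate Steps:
X = -637686 (X = 2*(-147*((531 - 1*(-214)) + 1424)) = 2*(-147*((531 + 214) + 1424)) = 2*(-147*(745 + 1424)) = 2*(-147*2169) = 2*(-318843) = -637686)
-X = -1*(-637686) = 637686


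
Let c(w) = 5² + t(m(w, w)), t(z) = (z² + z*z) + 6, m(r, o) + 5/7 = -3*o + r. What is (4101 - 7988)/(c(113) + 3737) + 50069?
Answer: 261448611667/5221770 ≈ 50069.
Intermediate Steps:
m(r, o) = -5/7 + r - 3*o (m(r, o) = -5/7 + (-3*o + r) = -5/7 + (r - 3*o) = -5/7 + r - 3*o)
t(z) = 6 + 2*z² (t(z) = (z² + z²) + 6 = 2*z² + 6 = 6 + 2*z²)
c(w) = 31 + 2*(-5/7 - 2*w)² (c(w) = 5² + (6 + 2*(-5/7 + w - 3*w)²) = 25 + (6 + 2*(-5/7 - 2*w)²) = 31 + 2*(-5/7 - 2*w)²)
(4101 - 7988)/(c(113) + 3737) + 50069 = (4101 - 7988)/((31 + 2*(5 + 14*113)²/49) + 3737) + 50069 = -3887/((31 + 2*(5 + 1582)²/49) + 3737) + 50069 = -3887/((31 + (2/49)*1587²) + 3737) + 50069 = -3887/((31 + (2/49)*2518569) + 3737) + 50069 = -3887/((31 + 5037138/49) + 3737) + 50069 = -3887/(5038657/49 + 3737) + 50069 = -3887/5221770/49 + 50069 = -3887*49/5221770 + 50069 = -190463/5221770 + 50069 = 261448611667/5221770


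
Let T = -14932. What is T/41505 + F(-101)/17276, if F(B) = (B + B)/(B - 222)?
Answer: -41657192963/115802021370 ≈ -0.35973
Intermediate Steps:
F(B) = 2*B/(-222 + B) (F(B) = (2*B)/(-222 + B) = 2*B/(-222 + B))
T/41505 + F(-101)/17276 = -14932/41505 + (2*(-101)/(-222 - 101))/17276 = -14932*1/41505 + (2*(-101)/(-323))*(1/17276) = -14932/41505 + (2*(-101)*(-1/323))*(1/17276) = -14932/41505 + (202/323)*(1/17276) = -14932/41505 + 101/2790074 = -41657192963/115802021370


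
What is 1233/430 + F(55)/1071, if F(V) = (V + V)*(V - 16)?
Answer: 1055081/153510 ≈ 6.8730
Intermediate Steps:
F(V) = 2*V*(-16 + V) (F(V) = (2*V)*(-16 + V) = 2*V*(-16 + V))
1233/430 + F(55)/1071 = 1233/430 + (2*55*(-16 + 55))/1071 = 1233*(1/430) + (2*55*39)*(1/1071) = 1233/430 + 4290*(1/1071) = 1233/430 + 1430/357 = 1055081/153510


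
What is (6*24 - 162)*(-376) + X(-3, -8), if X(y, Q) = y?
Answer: 6765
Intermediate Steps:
(6*24 - 162)*(-376) + X(-3, -8) = (6*24 - 162)*(-376) - 3 = (144 - 162)*(-376) - 3 = -18*(-376) - 3 = 6768 - 3 = 6765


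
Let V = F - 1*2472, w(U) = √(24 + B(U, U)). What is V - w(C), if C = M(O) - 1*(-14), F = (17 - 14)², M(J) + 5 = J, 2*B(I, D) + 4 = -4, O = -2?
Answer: -2463 - 2*√5 ≈ -2467.5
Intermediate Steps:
B(I, D) = -4 (B(I, D) = -2 + (½)*(-4) = -2 - 2 = -4)
M(J) = -5 + J
F = 9 (F = 3² = 9)
C = 7 (C = (-5 - 2) - 1*(-14) = -7 + 14 = 7)
w(U) = 2*√5 (w(U) = √(24 - 4) = √20 = 2*√5)
V = -2463 (V = 9 - 1*2472 = 9 - 2472 = -2463)
V - w(C) = -2463 - 2*√5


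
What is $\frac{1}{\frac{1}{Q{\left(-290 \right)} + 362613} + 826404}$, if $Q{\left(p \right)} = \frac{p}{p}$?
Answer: $\frac{362614}{299665660057} \approx 1.2101 \cdot 10^{-6}$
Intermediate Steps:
$Q{\left(p \right)} = 1$
$\frac{1}{\frac{1}{Q{\left(-290 \right)} + 362613} + 826404} = \frac{1}{\frac{1}{1 + 362613} + 826404} = \frac{1}{\frac{1}{362614} + 826404} = \frac{1}{\frac{299665660057}{362614}} = \frac{362614}{299665660057}$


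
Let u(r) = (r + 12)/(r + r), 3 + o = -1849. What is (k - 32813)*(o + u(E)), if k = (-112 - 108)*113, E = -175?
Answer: 5339176843/50 ≈ 1.0678e+8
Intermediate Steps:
o = -1852 (o = -3 - 1849 = -1852)
u(r) = (12 + r)/(2*r) (u(r) = (12 + r)/((2*r)) = (12 + r)*(1/(2*r)) = (12 + r)/(2*r))
k = -24860 (k = -220*113 = -24860)
(k - 32813)*(o + u(E)) = (-24860 - 32813)*(-1852 + (1/2)*(12 - 175)/(-175)) = -57673*(-1852 + (1/2)*(-1/175)*(-163)) = -57673*(-1852 + 163/350) = -57673*(-648037/350) = 5339176843/50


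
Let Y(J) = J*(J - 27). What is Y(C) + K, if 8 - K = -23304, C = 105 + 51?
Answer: 43436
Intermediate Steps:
C = 156
K = 23312 (K = 8 - 1*(-23304) = 8 + 23304 = 23312)
Y(J) = J*(-27 + J)
Y(C) + K = 156*(-27 + 156) + 23312 = 156*129 + 23312 = 20124 + 23312 = 43436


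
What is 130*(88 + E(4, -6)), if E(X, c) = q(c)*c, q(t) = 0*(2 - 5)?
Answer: 11440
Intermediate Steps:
q(t) = 0 (q(t) = 0*(-3) = 0)
E(X, c) = 0 (E(X, c) = 0*c = 0)
130*(88 + E(4, -6)) = 130*(88 + 0) = 130*88 = 11440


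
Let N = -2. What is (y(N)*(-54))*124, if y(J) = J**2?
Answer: -26784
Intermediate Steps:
(y(N)*(-54))*124 = ((-2)**2*(-54))*124 = (4*(-54))*124 = -216*124 = -26784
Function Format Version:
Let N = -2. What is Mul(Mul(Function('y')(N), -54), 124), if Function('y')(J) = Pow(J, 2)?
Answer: -26784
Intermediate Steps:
Mul(Mul(Function('y')(N), -54), 124) = Mul(Mul(Pow(-2, 2), -54), 124) = Mul(Mul(4, -54), 124) = Mul(-216, 124) = -26784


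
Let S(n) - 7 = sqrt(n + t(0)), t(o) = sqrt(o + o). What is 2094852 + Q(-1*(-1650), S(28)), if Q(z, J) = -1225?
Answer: 2093627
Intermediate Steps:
t(o) = sqrt(2)*sqrt(o) (t(o) = sqrt(2*o) = sqrt(2)*sqrt(o))
S(n) = 7 + sqrt(n) (S(n) = 7 + sqrt(n + sqrt(2)*sqrt(0)) = 7 + sqrt(n + sqrt(2)*0) = 7 + sqrt(n + 0) = 7 + sqrt(n))
2094852 + Q(-1*(-1650), S(28)) = 2094852 - 1225 = 2093627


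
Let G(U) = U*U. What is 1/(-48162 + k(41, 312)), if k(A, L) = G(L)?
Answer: 1/49182 ≈ 2.0333e-5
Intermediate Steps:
G(U) = U²
k(A, L) = L²
1/(-48162 + k(41, 312)) = 1/(-48162 + 312²) = 1/(-48162 + 97344) = 1/49182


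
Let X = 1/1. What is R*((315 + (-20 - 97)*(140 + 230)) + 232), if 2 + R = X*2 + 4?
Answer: -170972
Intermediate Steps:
X = 1
R = 4 (R = -2 + (1*2 + 4) = -2 + (2 + 4) = -2 + 6 = 4)
R*((315 + (-20 - 97)*(140 + 230)) + 232) = 4*((315 + (-20 - 97)*(140 + 230)) + 232) = 4*((315 - 117*370) + 232) = 4*((315 - 43290) + 232) = 4*(-42975 + 232) = 4*(-42743) = -170972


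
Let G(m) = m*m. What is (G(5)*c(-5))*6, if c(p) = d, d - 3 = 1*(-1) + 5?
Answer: 1050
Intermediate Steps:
G(m) = m²
d = 7 (d = 3 + (1*(-1) + 5) = 3 + (-1 + 5) = 3 + 4 = 7)
c(p) = 7
(G(5)*c(-5))*6 = (5²*7)*6 = (25*7)*6 = 175*6 = 1050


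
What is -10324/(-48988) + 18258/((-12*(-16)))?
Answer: 37350213/391904 ≈ 95.304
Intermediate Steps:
-10324/(-48988) + 18258/((-12*(-16))) = -10324*(-1/48988) + 18258/192 = 2581/12247 + 18258*(1/192) = 2581/12247 + 3043/32 = 37350213/391904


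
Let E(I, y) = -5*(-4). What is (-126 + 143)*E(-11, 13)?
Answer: 340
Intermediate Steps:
E(I, y) = 20
(-126 + 143)*E(-11, 13) = (-126 + 143)*20 = 17*20 = 340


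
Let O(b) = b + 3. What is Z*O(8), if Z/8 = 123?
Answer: 10824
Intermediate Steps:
O(b) = 3 + b
Z = 984 (Z = 8*123 = 984)
Z*O(8) = 984*(3 + 8) = 984*11 = 10824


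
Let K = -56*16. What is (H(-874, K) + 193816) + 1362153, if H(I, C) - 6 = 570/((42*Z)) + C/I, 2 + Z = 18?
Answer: 76155732091/48944 ≈ 1.5560e+6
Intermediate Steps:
Z = 16 (Z = -2 + 18 = 16)
K = -896
H(I, C) = 767/112 + C/I (H(I, C) = 6 + (570/((42*16)) + C/I) = 6 + (570/672 + C/I) = 6 + (570*(1/672) + C/I) = 6 + (95/112 + C/I) = 767/112 + C/I)
(H(-874, K) + 193816) + 1362153 = ((767/112 - 896/(-874)) + 193816) + 1362153 = ((767/112 - 896*(-1/874)) + 193816) + 1362153 = ((767/112 + 448/437) + 193816) + 1362153 = (385355/48944 + 193816) + 1362153 = 9486515659/48944 + 1362153 = 76155732091/48944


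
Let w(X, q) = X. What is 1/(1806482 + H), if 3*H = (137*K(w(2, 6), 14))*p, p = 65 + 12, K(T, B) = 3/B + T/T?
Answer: 6/10864511 ≈ 5.5226e-7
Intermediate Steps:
K(T, B) = 1 + 3/B (K(T, B) = 3/B + 1 = 1 + 3/B)
p = 77
H = 25619/6 (H = ((137*((3 + 14)/14))*77)/3 = ((137*((1/14)*17))*77)/3 = ((137*(17/14))*77)/3 = ((2329/14)*77)/3 = (⅓)*(25619/2) = 25619/6 ≈ 4269.8)
1/(1806482 + H) = 1/(1806482 + 25619/6) = 1/(10864511/6) = 6/10864511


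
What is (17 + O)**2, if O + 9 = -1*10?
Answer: 4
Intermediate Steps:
O = -19 (O = -9 - 1*10 = -9 - 10 = -19)
(17 + O)**2 = (17 - 19)**2 = (-2)**2 = 4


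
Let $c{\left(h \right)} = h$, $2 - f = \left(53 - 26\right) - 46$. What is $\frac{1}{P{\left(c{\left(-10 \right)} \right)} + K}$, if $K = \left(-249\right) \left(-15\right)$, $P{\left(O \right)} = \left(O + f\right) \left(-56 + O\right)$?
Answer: $\frac{1}{3009} \approx 0.00033234$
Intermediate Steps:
$f = 21$ ($f = 2 - \left(\left(53 - 26\right) - 46\right) = 2 - \left(27 - 46\right) = 2 - -19 = 2 + 19 = 21$)
$P{\left(O \right)} = \left(-56 + O\right) \left(21 + O\right)$ ($P{\left(O \right)} = \left(O + 21\right) \left(-56 + O\right) = \left(21 + O\right) \left(-56 + O\right) = \left(-56 + O\right) \left(21 + O\right)$)
$K = 3735$
$\frac{1}{P{\left(c{\left(-10 \right)} \right)} + K} = \frac{1}{\left(-1176 + \left(-10\right)^{2} - -350\right) + 3735} = \frac{1}{\left(-1176 + 100 + 350\right) + 3735} = \frac{1}{-726 + 3735} = \frac{1}{3009}$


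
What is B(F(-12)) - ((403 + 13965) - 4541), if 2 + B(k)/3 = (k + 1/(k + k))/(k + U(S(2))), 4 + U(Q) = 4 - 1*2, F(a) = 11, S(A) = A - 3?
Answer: -216245/22 ≈ -9829.3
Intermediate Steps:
S(A) = -3 + A
U(Q) = -2 (U(Q) = -4 + (4 - 1*2) = -4 + (4 - 2) = -4 + 2 = -2)
B(k) = -6 + 3*(k + 1/(2*k))/(-2 + k) (B(k) = -6 + 3*((k + 1/(k + k))/(k - 2)) = -6 + 3*((k + 1/(2*k))/(-2 + k)) = -6 + 3*(k + 1/(2*k))/(-2 + k))
B(F(-12)) - ((403 + 13965) - 4541) = (3/2)*(1 - 2*11² + 8*11)/(11*(-2 + 11)) - ((403 + 13965) - 4541) = (3/2)*(1/11)*(1 - 2*121 + 88)/9 - (14368 - 4541) = (3/2)*(1/11)*(⅑)*(1 - 242 + 88) - 1*9827 = (3/2)*(1/11)*(⅑)*(-153) - 9827 = -51/22 - 9827 = -216245/22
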